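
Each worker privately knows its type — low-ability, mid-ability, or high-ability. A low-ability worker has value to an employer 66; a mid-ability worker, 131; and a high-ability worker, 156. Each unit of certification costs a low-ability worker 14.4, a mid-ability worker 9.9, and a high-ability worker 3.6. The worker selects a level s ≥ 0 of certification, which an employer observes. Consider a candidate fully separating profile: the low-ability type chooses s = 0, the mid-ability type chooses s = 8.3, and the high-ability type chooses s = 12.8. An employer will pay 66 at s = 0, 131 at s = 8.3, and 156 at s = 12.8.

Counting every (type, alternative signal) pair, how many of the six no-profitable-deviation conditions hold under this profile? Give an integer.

5

Mid-ability (own payoff 131 − 9.9×8.3 = 48.83): to s=0 gives 66 → profitable ✗; to s=12.8 gives 156 − 9.9×12.8 = 29.28 → no gain ✓.
Low-ability (own payoff 66): to s=8.3 gives 131 − 14.4×8.3 = 11.48 → no gain ✓; to s=12.8 gives 156 − 14.4×12.8 = -28.32 → no gain ✓.
High-ability (own payoff 156 − 3.6×12.8 = 109.92): to s=0 gives 66 → no gain ✓; to s=8.3 gives 131 − 3.6×8.3 = 101.12 → no gain ✓.
5 of the 6 constraints hold; not an equilibrium.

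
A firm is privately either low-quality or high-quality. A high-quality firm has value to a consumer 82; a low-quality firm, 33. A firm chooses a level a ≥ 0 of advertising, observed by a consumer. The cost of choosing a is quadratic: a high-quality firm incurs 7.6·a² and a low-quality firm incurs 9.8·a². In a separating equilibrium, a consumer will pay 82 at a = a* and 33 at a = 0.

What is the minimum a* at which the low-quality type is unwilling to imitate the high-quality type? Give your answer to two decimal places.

2.24

The low-quality type at a = 0 receives 33; imitating at a* yields 82 − 9.8·a*².
Indifference: 33 = 82 − 9.8·a*², so a*² = (82 − 33) / 9.8 = 5.
a* = √5 ≈ 2.24.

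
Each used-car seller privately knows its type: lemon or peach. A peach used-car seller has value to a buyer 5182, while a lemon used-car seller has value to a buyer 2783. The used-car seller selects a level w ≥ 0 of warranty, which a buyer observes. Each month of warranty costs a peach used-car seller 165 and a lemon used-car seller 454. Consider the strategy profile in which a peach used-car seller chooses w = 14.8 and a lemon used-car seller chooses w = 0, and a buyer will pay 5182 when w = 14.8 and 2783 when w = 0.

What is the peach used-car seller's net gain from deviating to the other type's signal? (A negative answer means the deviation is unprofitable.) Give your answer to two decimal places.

43.00

Playing w = 14.8 the peach used-car seller receives 5182 − 165 × 14.8 = 2740.
Deviating to w = 0 yields 2783 instead.
Gain from deviating: 2783 − 2740 = 43.00.
The gain is positive, so the peach type's incentive-compatibility constraint is violated — this profile is not a separating equilibrium.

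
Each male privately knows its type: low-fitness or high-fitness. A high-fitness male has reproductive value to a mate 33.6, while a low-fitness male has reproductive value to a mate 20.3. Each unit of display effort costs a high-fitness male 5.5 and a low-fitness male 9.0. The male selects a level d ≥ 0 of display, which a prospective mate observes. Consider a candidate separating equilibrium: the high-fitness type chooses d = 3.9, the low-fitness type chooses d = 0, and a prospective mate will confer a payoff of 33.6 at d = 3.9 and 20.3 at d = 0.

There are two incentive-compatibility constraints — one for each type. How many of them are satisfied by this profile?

Low-fitness type: stay at 0 → 20.3; mimic → 33.6 − 9.0 × 3.9 = -1.5. IC holds (20.3 ≥ -1.5).
High-fitness type: signal → 33.6 − 5.5 × 3.9 = 12.15; deviate to 0 → 20.3. IC fails (12.15 < 20.3).
1 of 2 constraints hold, so this profile is not an equilibrium.

1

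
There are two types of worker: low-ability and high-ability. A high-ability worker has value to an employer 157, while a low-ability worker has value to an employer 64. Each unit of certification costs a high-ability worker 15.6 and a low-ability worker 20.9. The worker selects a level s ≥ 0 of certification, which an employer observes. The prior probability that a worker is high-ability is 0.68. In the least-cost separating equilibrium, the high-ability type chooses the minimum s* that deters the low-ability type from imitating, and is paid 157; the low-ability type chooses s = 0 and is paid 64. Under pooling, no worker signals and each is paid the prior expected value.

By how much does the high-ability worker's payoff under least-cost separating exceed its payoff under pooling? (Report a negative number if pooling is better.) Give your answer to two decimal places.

Least-cost separating signal: s* solves 64 = 157 − 20.9·s*, so s* = (157 − 64)/20.9 ≈ 4.4498.
High-ability type's separating payoff: 157 − 15.6 × s* = 157 − 15.6 × (157 − 64)/20.9 = 157 − 1450.8/20.9 ≈ 87.5837.
Pooling payoff: 0.68 × 157 + 0.32 × 64 = 127.24.
Difference: 87.5837 − 127.24 = -39.6563, i.e. -39.66 to two decimal places.
The high-ability type would prefer the pooling outcome.

-39.66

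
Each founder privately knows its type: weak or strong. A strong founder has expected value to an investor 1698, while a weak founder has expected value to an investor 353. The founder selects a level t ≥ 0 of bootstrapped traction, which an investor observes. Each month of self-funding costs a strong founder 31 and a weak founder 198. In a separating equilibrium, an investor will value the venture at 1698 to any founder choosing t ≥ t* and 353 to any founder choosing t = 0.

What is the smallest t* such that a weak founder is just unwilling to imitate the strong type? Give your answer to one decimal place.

A weak founder choosing t = 0 receives 353.
Imitating at t* instead would pay 1698 at cost 198·t*, netting 1698 − 198·t*.
Indifference: 353 = 1698 − 198·t*, so t* = (1698 − 353) / 198 ≈ 6.8.
This is the weak type's binding incentive-compatibility constraint; any t ≥ 6.8 sustains separation on that side.

6.8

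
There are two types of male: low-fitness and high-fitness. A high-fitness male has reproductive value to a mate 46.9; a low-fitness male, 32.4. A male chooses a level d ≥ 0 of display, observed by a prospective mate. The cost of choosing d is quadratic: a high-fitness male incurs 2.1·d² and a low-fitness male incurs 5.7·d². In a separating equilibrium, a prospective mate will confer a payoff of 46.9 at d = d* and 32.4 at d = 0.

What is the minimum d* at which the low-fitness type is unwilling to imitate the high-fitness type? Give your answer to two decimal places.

1.59

The low-fitness type at d = 0 receives 32.4; imitating at d* yields 46.9 − 5.7·d*².
Indifference: 32.4 = 46.9 − 5.7·d*², so d*² = (46.9 − 32.4) / 5.7 ≈ 2.5439.
d* = √2.5439 ≈ 1.59.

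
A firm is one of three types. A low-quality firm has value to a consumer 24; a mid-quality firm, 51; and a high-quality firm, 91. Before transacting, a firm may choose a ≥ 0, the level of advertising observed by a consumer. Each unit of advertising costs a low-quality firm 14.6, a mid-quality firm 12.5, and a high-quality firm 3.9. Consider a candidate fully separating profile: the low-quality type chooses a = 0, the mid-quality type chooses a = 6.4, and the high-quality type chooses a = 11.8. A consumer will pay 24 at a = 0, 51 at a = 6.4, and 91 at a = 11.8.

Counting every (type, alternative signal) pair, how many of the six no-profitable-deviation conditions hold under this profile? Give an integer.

5

Mid-quality (own payoff 51 − 12.5×6.4 = -29): to a=0 gives 24 → profitable ✗; to a=11.8 gives 91 − 12.5×11.8 = -56.5 → no gain ✓.
High-quality (own payoff 91 − 3.9×11.8 = 44.98): to a=0 gives 24 → no gain ✓; to a=6.4 gives 51 − 3.9×6.4 = 26.04 → no gain ✓.
Low-quality (own payoff 24): to a=6.4 gives 51 − 14.6×6.4 = -42.44 → no gain ✓; to a=11.8 gives 91 − 14.6×11.8 = -81.28 → no gain ✓.
5 of the 6 constraints hold; not an equilibrium.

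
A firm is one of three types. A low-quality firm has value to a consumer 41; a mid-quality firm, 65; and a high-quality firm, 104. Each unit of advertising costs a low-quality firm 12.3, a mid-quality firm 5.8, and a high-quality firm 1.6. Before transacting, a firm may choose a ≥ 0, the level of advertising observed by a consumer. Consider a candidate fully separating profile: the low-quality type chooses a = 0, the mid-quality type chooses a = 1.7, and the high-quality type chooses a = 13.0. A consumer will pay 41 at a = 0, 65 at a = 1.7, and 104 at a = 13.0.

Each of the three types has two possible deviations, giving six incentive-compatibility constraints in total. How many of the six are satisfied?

5

Mid-quality (own payoff 65 − 5.8×1.7 = 55.14): to a=0 gives 41 → no gain ✓; to a=13.0 gives 104 − 5.8×13.0 = 28.6 → no gain ✓.
High-quality (own payoff 104 − 1.6×13.0 = 83.2): to a=0 gives 41 → no gain ✓; to a=1.7 gives 65 − 1.6×1.7 = 62.28 → no gain ✓.
Low-quality (own payoff 41): to a=1.7 gives 65 − 12.3×1.7 = 44.09 → profitable ✗; to a=13.0 gives 104 − 12.3×13.0 = -55.9 → no gain ✓.
5 of the 6 constraints hold; not an equilibrium.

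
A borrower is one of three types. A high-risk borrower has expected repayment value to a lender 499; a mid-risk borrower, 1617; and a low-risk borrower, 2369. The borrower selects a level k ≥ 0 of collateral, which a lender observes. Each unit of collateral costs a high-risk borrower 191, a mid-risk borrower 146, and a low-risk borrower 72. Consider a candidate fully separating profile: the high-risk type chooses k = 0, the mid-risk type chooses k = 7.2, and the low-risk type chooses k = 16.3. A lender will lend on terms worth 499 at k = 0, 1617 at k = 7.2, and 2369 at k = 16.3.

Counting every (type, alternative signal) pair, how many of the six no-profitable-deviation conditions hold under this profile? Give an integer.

6

Low-risk (own payoff 2369 − 72×16.3 = 1195.4): to k=0 gives 499 → no gain ✓; to k=7.2 gives 1617 − 72×7.2 = 1098.6 → no gain ✓.
High-risk (own payoff 499): to k=7.2 gives 1617 − 191×7.2 = 241.8 → no gain ✓; to k=16.3 gives 2369 − 191×16.3 = -744.3 → no gain ✓.
Mid-risk (own payoff 1617 − 146×7.2 = 565.8): to k=0 gives 499 → no gain ✓; to k=16.3 gives 2369 − 146×16.3 = -10.8 → no gain ✓.
6 of the 6 constraints hold; this profile is a separating equilibrium.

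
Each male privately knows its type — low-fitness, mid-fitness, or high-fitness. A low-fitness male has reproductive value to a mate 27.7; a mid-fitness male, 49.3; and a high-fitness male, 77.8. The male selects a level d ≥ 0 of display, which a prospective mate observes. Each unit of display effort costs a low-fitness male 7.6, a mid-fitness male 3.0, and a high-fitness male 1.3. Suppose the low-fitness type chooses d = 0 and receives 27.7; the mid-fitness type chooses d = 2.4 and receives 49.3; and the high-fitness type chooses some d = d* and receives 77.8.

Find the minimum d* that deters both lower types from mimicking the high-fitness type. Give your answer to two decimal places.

Low-fitness type (on-path payoff 27.7) won't mimic when 27.7 ≥ 77.8 − 7.6·d*, i.e. d* ≥ 6.59.
Mid-fitness type (on-path payoff 49.3 − 3.0×2.4 = 42.1) won't mimic when 42.1 ≥ 77.8 − 3.0·d*, i.e. d* ≥ 11.90.
Both must hold, so d* = max(6.59, 11.90) = 11.90. The mid-fitness type's constraint binds.

11.90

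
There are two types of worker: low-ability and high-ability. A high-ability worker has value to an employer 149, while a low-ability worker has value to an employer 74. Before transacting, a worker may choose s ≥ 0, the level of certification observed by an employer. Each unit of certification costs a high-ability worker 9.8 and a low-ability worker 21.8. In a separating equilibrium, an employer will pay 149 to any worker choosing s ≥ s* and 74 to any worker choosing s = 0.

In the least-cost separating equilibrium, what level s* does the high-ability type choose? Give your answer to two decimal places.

A low-ability worker choosing s = 0 receives 74.
Imitating at s* instead would pay 149 at cost 21.8·s*, netting 149 − 21.8·s*.
Indifference: 74 = 149 − 21.8·s*, so s* = (149 − 74) / 21.8 ≈ 3.44.
This is the low-ability type's binding incentive-compatibility constraint; any s ≥ 3.44 sustains separation on that side.

3.44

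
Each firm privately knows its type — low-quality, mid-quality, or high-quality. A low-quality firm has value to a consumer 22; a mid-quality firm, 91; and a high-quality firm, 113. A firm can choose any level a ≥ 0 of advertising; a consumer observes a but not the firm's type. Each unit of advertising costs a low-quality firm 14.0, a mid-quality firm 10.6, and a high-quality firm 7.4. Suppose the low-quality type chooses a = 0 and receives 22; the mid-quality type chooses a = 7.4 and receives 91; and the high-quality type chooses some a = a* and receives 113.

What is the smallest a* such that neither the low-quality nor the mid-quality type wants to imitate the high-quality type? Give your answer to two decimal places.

9.48

Low-quality type (on-path payoff 22) won't mimic when 22 ≥ 113 − 14.0·a*, i.e. a* ≥ 6.50.
Mid-quality type (on-path payoff 91 − 10.6×7.4 = 12.56) won't mimic when 12.56 ≥ 113 − 10.6·a*, i.e. a* ≥ 9.48.
Both must hold, so a* = max(6.50, 9.48) = 9.48. The mid-quality type's constraint binds.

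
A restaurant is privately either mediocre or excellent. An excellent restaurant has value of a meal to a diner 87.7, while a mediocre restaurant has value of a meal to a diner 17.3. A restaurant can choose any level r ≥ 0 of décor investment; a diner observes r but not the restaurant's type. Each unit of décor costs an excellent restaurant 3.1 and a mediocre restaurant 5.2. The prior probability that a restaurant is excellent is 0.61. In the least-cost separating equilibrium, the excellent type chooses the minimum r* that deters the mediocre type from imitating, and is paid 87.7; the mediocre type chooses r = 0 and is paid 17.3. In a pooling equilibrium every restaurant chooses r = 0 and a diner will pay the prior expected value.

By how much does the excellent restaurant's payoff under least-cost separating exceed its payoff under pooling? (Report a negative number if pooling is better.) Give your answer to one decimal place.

-14.5

Least-cost separating signal: r* solves 17.3 = 87.7 − 5.2·r*, so r* = (87.7 − 17.3)/5.2 ≈ 13.5385.
Excellent type's separating payoff: 87.7 − 3.1 × r* = 87.7 − 3.1 × (87.7 − 17.3)/5.2 = 87.7 − 218.24/5.2 ≈ 45.731.
Pooling payoff: 0.61 × 87.7 + 0.39 × 17.3 = 60.244.
Difference: 45.731 − 60.244 = -14.513, i.e. -14.5 to one decimal place.
The excellent type would prefer the pooling outcome.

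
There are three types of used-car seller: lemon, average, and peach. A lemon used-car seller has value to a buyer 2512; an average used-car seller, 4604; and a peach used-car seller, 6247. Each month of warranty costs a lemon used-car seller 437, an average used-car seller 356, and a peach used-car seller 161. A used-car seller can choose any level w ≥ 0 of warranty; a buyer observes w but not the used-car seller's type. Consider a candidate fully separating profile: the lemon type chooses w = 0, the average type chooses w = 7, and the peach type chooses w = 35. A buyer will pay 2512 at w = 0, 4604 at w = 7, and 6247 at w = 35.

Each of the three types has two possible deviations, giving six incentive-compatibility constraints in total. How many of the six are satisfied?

3

Peach (own payoff 6247 − 161×35 = 612): to w=0 gives 2512 → profitable ✗; to w=7 gives 4604 − 161×7 = 3477 → profitable ✗.
Lemon (own payoff 2512): to w=7 gives 4604 − 437×7 = 1545 → no gain ✓; to w=35 gives 6247 − 437×35 = -9048 → no gain ✓.
Average (own payoff 4604 − 356×7 = 2112): to w=0 gives 2512 → profitable ✗; to w=35 gives 6247 − 356×35 = -6213 → no gain ✓.
3 of the 6 constraints hold; not an equilibrium.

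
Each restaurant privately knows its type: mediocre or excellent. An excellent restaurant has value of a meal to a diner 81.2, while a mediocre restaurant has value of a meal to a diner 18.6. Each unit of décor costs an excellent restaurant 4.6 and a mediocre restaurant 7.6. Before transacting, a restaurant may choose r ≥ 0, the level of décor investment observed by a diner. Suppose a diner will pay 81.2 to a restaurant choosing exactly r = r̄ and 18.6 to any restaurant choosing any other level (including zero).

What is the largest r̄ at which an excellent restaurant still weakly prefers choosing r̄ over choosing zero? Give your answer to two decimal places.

13.61

Choosing r̄ yields the excellent type 81.2 − 4.6·r̄; choosing zero yields 18.6.
The excellent type is indifferent at 81.2 − 4.6·r̄ = 18.6, i.e. r̄ = (81.2 − 18.6) / 4.6 ≈ 13.61.
For any r̄ above 13.61 the excellent type would rather pool at zero, so separation collapses.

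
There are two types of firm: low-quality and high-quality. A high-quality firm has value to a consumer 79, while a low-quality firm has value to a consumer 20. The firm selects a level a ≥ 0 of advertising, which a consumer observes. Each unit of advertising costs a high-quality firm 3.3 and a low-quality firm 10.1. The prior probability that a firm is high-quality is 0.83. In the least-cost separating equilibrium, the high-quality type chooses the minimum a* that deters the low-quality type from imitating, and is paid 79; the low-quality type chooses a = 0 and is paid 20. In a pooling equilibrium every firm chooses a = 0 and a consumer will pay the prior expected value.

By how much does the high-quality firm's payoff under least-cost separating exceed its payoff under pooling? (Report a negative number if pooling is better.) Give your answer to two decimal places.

-9.25

Least-cost separating signal: a* solves 20 = 79 − 10.1·a*, so a* = (79 − 20)/10.1 ≈ 5.8416.
High-quality type's separating payoff: 79 − 3.3 × a* = 79 − 3.3 × (79 − 20)/10.1 = 79 − 194.7/10.1 ≈ 59.7228.
Pooling payoff: 0.83 × 79 + 0.17 × 20 = 68.97.
Difference: 59.7228 − 68.97 = -9.2472, i.e. -9.25 to two decimal places.
The high-quality type would prefer the pooling outcome.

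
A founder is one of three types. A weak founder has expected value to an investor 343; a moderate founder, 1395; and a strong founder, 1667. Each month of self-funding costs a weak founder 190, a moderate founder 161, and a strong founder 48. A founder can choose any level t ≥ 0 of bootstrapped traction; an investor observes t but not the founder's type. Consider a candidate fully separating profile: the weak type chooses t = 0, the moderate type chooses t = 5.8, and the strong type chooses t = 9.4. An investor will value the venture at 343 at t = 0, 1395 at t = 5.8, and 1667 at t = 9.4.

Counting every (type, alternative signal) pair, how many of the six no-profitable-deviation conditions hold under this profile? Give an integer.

6

Strong (own payoff 1667 − 48×9.4 = 1215.8): to t=0 gives 343 → no gain ✓; to t=5.8 gives 1395 − 48×5.8 = 1116.6 → no gain ✓.
Weak (own payoff 343): to t=5.8 gives 1395 − 190×5.8 = 293 → no gain ✓; to t=9.4 gives 1667 − 190×9.4 = -119 → no gain ✓.
Moderate (own payoff 1395 − 161×5.8 = 461.2): to t=0 gives 343 → no gain ✓; to t=9.4 gives 1667 − 161×9.4 = 153.6 → no gain ✓.
6 of the 6 constraints hold; this profile is a separating equilibrium.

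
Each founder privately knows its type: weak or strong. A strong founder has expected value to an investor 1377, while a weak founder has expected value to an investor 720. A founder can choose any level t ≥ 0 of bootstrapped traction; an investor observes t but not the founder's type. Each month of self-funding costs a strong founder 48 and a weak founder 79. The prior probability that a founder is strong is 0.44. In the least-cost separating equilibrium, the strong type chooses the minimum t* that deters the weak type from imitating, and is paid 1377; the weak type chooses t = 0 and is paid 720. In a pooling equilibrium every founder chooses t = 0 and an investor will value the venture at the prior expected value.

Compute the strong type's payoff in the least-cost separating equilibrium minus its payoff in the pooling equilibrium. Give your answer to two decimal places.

-31.27

Least-cost separating signal: t* solves 720 = 1377 − 79·t*, so t* = (1377 − 720)/79 ≈ 8.3165.
Strong type's separating payoff: 1377 − 48 × t* = 1377 − 48 × (1377 − 720)/79 = 1377 − 31536/79 ≈ 977.8101.
Pooling payoff: 0.44 × 1377 + 0.56 × 720 = 1009.08.
Difference: 977.8101 − 1009.08 = -31.2699, i.e. -31.27 to two decimal places.
The strong type would prefer the pooling outcome.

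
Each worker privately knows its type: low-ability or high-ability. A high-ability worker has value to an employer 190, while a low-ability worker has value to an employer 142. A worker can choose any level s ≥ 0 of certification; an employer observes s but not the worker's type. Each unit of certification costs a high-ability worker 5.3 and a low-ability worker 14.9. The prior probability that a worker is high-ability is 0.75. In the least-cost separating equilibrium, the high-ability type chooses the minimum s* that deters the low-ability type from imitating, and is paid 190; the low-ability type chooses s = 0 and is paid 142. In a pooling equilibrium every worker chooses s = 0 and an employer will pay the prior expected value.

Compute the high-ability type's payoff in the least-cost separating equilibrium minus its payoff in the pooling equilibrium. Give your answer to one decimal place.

Least-cost separating signal: s* solves 142 = 190 − 14.9·s*, so s* = (190 − 142)/14.9 ≈ 3.2215.
High-ability type's separating payoff: 190 − 5.3 × s* = 190 − 5.3 × (190 − 142)/14.9 = 190 − 254.4/14.9 ≈ 172.926.
Pooling payoff: 0.75 × 190 + 0.25 × 142 = 178.
Difference: 172.926 − 178 = -5.074, i.e. -5.1 to one decimal place.
The high-ability type would prefer the pooling outcome.

-5.1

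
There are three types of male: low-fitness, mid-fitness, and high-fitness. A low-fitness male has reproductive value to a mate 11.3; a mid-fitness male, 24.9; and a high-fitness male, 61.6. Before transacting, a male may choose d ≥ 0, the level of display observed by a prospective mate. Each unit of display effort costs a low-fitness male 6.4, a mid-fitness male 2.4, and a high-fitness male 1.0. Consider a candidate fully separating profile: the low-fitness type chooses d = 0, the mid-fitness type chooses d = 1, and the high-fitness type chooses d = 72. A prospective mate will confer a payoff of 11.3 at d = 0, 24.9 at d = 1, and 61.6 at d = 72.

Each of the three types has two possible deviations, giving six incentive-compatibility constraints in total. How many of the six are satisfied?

Mid-fitness (own payoff 24.9 − 2.4×1 = 22.5): to d=0 gives 11.3 → no gain ✓; to d=72 gives 61.6 − 2.4×72 = -111.2 → no gain ✓.
High-fitness (own payoff 61.6 − 1.0×72 = -10.4): to d=0 gives 11.3 → profitable ✗; to d=1 gives 24.9 − 1.0×1 = 23.9 → profitable ✗.
Low-fitness (own payoff 11.3): to d=1 gives 24.9 − 6.4×1 = 18.5 → profitable ✗; to d=72 gives 61.6 − 6.4×72 = -399.2 → no gain ✓.
3 of the 6 constraints hold; not an equilibrium.

3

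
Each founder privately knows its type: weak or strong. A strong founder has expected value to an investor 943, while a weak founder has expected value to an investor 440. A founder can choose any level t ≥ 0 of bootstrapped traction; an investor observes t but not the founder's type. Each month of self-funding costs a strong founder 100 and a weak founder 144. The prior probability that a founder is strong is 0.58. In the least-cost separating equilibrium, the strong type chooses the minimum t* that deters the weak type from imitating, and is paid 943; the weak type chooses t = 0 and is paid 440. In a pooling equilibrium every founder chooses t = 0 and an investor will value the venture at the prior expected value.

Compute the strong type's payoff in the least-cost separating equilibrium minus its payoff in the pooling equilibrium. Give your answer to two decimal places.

-138.05

Least-cost separating signal: t* solves 440 = 943 − 144·t*, so t* = (943 − 440)/144 ≈ 3.4931.
Strong type's separating payoff: 943 − 100 × t* = 943 − 100 × (943 − 440)/144 = 943 − 50300/144 ≈ 593.6944.
Pooling payoff: 0.58 × 943 + 0.42 × 440 = 731.74.
Difference: 593.6944 − 731.74 = -138.0456, i.e. -138.05 to two decimal places.
The strong type would prefer the pooling outcome.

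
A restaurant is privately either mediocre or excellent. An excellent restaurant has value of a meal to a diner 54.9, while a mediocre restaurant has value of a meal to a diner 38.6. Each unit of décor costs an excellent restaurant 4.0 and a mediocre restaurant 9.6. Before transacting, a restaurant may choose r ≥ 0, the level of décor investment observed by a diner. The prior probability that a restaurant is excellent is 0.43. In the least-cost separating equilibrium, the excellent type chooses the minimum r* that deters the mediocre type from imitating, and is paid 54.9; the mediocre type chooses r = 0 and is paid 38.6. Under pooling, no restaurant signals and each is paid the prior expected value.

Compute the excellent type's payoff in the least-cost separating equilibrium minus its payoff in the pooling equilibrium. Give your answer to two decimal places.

2.50

Least-cost separating signal: r* solves 38.6 = 54.9 − 9.6·r*, so r* = (54.9 − 38.6)/9.6 ≈ 1.6979.
Excellent type's separating payoff: 54.9 − 4.0 × r* = 54.9 − 4.0 × (54.9 − 38.6)/9.6 = 54.9 − 65.2/9.6 ≈ 48.1083.
Pooling payoff: 0.43 × 54.9 + 0.57 × 38.6 = 45.609.
Difference: 48.1083 − 45.609 = 2.4993, i.e. 2.50 to two decimal places.
The excellent type prefers to separate.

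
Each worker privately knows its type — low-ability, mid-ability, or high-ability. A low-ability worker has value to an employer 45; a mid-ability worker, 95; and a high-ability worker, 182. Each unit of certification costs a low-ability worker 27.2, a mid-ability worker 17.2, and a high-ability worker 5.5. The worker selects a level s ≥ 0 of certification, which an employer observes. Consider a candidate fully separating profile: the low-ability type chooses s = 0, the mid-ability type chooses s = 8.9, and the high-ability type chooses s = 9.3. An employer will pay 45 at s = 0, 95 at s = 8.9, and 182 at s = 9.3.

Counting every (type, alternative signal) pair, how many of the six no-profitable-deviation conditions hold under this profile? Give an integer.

High-ability (own payoff 182 − 5.5×9.3 = 130.85): to s=0 gives 45 → no gain ✓; to s=8.9 gives 95 − 5.5×8.9 = 46.05 → no gain ✓.
Mid-ability (own payoff 95 − 17.2×8.9 = -58.08): to s=0 gives 45 → profitable ✗; to s=9.3 gives 182 − 17.2×9.3 = 22.04 → profitable ✗.
Low-ability (own payoff 45): to s=8.9 gives 95 − 27.2×8.9 = -147.08 → no gain ✓; to s=9.3 gives 182 − 27.2×9.3 = -70.96 → no gain ✓.
4 of the 6 constraints hold; not an equilibrium.

4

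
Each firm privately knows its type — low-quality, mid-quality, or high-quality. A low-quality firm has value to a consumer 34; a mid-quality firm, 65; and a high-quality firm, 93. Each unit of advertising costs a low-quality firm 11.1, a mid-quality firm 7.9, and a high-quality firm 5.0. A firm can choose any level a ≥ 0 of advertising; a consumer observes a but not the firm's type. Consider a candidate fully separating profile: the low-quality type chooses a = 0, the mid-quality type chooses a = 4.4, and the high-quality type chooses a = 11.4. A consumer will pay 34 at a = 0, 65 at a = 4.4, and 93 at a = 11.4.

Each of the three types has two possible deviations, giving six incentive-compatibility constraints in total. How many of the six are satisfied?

4

High-quality (own payoff 93 − 5.0×11.4 = 36): to a=0 gives 34 → no gain ✓; to a=4.4 gives 65 − 5.0×4.4 = 43 → profitable ✗.
Low-quality (own payoff 34): to a=4.4 gives 65 − 11.1×4.4 = 16.16 → no gain ✓; to a=11.4 gives 93 − 11.1×11.4 = -33.54 → no gain ✓.
Mid-quality (own payoff 65 − 7.9×4.4 = 30.24): to a=0 gives 34 → profitable ✗; to a=11.4 gives 93 − 7.9×11.4 = 2.94 → no gain ✓.
4 of the 6 constraints hold; not an equilibrium.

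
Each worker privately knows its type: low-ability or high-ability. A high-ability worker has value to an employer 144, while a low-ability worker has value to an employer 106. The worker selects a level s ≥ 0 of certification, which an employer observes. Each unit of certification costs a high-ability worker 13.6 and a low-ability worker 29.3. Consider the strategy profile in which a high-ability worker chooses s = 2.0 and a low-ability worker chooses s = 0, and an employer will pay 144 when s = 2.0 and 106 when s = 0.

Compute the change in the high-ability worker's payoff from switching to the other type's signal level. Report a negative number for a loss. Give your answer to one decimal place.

Playing s = 2.0 the high-ability worker receives 144 − 13.6 × 2.0 = 116.8.
Deviating to s = 0 yields 106 instead.
Gain from deviating: 106 − 116.8 = -10.8.
The gain is negative, so the high-ability type's incentive-compatibility constraint is satisfied.

-10.8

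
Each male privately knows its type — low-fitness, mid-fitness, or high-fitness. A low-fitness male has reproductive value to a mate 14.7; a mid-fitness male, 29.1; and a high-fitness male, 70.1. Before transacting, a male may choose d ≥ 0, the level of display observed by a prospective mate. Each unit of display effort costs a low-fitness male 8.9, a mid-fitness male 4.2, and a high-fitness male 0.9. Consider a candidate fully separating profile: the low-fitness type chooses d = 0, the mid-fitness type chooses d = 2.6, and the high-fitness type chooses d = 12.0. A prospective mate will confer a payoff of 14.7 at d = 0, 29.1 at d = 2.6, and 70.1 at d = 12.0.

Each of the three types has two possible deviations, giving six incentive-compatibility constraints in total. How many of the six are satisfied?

5

High-fitness (own payoff 70.1 − 0.9×12.0 = 59.3): to d=0 gives 14.7 → no gain ✓; to d=2.6 gives 29.1 − 0.9×2.6 = 26.76 → no gain ✓.
Low-fitness (own payoff 14.7): to d=2.6 gives 29.1 − 8.9×2.6 = 5.96 → no gain ✓; to d=12.0 gives 70.1 − 8.9×12.0 = -36.7 → no gain ✓.
Mid-fitness (own payoff 29.1 − 4.2×2.6 = 18.18): to d=0 gives 14.7 → no gain ✓; to d=12.0 gives 70.1 − 4.2×12.0 = 19.7 → profitable ✗.
5 of the 6 constraints hold; not an equilibrium.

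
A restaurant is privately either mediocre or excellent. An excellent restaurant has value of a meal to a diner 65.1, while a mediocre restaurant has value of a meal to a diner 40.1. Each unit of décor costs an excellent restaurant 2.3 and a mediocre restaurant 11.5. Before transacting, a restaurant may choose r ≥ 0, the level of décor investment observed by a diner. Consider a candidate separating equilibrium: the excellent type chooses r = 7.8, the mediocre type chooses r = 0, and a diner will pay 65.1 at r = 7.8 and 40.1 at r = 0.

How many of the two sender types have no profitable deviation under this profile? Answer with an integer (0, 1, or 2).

2

Excellent type: signal → 65.1 − 2.3 × 7.8 = 47.16; deviate to 0 → 40.1. IC holds (47.16 ≥ 40.1).
Mediocre type: stay at 0 → 40.1; mimic → 65.1 − 11.5 × 7.8 = -24.6. IC holds (40.1 ≥ -24.6).
2 of 2 constraints hold, so this is a separating equilibrium.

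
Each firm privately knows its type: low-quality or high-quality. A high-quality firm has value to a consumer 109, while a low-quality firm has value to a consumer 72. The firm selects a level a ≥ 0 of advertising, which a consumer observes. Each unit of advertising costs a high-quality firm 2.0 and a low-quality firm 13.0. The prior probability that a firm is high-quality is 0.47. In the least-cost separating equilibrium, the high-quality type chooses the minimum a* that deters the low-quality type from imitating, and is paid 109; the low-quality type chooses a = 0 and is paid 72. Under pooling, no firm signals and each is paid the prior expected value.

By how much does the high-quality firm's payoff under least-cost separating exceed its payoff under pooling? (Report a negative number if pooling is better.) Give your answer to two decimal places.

13.92

Least-cost separating signal: a* solves 72 = 109 − 13.0·a*, so a* = (109 − 72)/13.0 ≈ 2.8462.
High-quality type's separating payoff: 109 − 2.0 × a* = 109 − 2.0 × (109 − 72)/13.0 = 109 − 74/13.0 ≈ 103.3077.
Pooling payoff: 0.47 × 109 + 0.53 × 72 = 89.39.
Difference: 103.3077 − 89.39 = 13.9177, i.e. 13.92 to two decimal places.
The high-quality type prefers to separate.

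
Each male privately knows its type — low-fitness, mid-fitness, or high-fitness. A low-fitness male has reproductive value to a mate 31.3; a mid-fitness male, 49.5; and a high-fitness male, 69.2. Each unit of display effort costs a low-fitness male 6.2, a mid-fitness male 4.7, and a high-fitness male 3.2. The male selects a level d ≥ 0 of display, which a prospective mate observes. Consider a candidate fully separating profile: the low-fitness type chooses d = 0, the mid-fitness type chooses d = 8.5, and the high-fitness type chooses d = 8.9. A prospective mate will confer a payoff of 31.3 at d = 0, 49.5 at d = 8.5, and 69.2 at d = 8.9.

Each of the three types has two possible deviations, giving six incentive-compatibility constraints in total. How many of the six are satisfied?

4

Low-fitness (own payoff 31.3): to d=8.5 gives 49.5 − 6.2×8.5 = -3.2 → no gain ✓; to d=8.9 gives 69.2 − 6.2×8.9 = 14.02 → no gain ✓.
Mid-fitness (own payoff 49.5 − 4.7×8.5 = 9.55): to d=0 gives 31.3 → profitable ✗; to d=8.9 gives 69.2 − 4.7×8.9 = 27.37 → profitable ✗.
High-fitness (own payoff 69.2 − 3.2×8.9 = 40.72): to d=0 gives 31.3 → no gain ✓; to d=8.5 gives 49.5 − 3.2×8.5 = 22.3 → no gain ✓.
4 of the 6 constraints hold; not an equilibrium.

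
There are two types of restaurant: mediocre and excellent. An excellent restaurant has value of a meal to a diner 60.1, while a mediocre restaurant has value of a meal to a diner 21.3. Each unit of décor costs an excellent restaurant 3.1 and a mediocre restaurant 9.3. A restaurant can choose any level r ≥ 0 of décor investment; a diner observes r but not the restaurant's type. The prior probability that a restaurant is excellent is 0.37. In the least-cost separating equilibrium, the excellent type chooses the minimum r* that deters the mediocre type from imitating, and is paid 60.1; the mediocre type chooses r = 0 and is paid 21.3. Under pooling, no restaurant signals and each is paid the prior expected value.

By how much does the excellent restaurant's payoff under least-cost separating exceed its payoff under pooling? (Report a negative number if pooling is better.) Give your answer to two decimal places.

11.51

Least-cost separating signal: r* solves 21.3 = 60.1 − 9.3·r*, so r* = (60.1 − 21.3)/9.3 ≈ 4.1720.
Excellent type's separating payoff: 60.1 − 3.1 × r* = 60.1 − 3.1 × (60.1 − 21.3)/9.3 = 60.1 − 120.28/9.3 ≈ 47.1667.
Pooling payoff: 0.37 × 60.1 + 0.63 × 21.3 = 35.656.
Difference: 47.1667 − 35.656 = 11.5107, i.e. 11.51 to two decimal places.
The excellent type prefers to separate.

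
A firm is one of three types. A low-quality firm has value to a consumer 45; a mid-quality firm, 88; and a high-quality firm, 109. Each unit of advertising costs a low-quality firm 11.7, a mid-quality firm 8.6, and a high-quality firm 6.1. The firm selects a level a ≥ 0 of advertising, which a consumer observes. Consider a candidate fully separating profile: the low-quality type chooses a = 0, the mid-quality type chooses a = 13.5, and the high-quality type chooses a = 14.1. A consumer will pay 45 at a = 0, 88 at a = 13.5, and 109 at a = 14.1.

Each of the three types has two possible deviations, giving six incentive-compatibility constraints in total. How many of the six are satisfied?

Low-quality (own payoff 45): to a=13.5 gives 88 − 11.7×13.5 = -69.95 → no gain ✓; to a=14.1 gives 109 − 11.7×14.1 = -55.97 → no gain ✓.
Mid-quality (own payoff 88 − 8.6×13.5 = -28.1): to a=0 gives 45 → profitable ✗; to a=14.1 gives 109 − 8.6×14.1 = -12.26 → profitable ✗.
High-quality (own payoff 109 − 6.1×14.1 = 22.99): to a=0 gives 45 → profitable ✗; to a=13.5 gives 88 − 6.1×13.5 = 5.65 → no gain ✓.
3 of the 6 constraints hold; not an equilibrium.

3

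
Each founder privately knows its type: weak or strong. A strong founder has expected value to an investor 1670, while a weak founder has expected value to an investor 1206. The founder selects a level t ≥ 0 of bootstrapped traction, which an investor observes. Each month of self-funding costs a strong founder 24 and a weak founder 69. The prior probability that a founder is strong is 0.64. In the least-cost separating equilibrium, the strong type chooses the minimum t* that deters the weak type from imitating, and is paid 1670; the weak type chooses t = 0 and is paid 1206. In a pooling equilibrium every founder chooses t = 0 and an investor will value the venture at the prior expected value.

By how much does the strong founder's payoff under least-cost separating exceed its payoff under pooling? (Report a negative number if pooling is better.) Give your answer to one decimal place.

Least-cost separating signal: t* solves 1206 = 1670 − 69·t*, so t* = (1670 − 1206)/69 ≈ 6.7246.
Strong type's separating payoff: 1670 − 24 × t* = 1670 − 24 × (1670 − 1206)/69 = 1670 − 11136/69 ≈ 1508.609.
Pooling payoff: 0.64 × 1670 + 0.36 × 1206 = 1502.96.
Difference: 1508.609 − 1502.96 = 5.649, i.e. 5.6 to one decimal place.
The strong type prefers to separate.

5.6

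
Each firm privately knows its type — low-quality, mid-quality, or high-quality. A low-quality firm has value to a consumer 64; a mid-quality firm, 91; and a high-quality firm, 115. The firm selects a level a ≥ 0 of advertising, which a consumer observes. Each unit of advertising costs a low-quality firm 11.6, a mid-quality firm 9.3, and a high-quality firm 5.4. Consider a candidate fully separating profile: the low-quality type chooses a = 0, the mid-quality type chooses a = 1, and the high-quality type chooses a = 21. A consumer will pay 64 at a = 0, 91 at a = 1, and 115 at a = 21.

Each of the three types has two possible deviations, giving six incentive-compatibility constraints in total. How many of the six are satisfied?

Mid-quality (own payoff 91 − 9.3×1 = 81.7): to a=0 gives 64 → no gain ✓; to a=21 gives 115 − 9.3×21 = -80.3 → no gain ✓.
High-quality (own payoff 115 − 5.4×21 = 1.6): to a=0 gives 64 → profitable ✗; to a=1 gives 91 − 5.4×1 = 85.6 → profitable ✗.
Low-quality (own payoff 64): to a=1 gives 91 − 11.6×1 = 79.4 → profitable ✗; to a=21 gives 115 − 11.6×21 = -128.6 → no gain ✓.
3 of the 6 constraints hold; not an equilibrium.

3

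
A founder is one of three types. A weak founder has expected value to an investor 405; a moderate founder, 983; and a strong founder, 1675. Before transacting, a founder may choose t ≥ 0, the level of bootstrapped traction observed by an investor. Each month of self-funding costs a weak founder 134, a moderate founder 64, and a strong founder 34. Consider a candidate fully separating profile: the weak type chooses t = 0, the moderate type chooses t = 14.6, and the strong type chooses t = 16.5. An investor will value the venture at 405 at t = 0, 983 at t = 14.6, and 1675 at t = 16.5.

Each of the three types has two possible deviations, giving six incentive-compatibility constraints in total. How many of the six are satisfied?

Moderate (own payoff 983 − 64×14.6 = 48.6): to t=0 gives 405 → profitable ✗; to t=16.5 gives 1675 − 64×16.5 = 619 → profitable ✗.
Weak (own payoff 405): to t=14.6 gives 983 − 134×14.6 = -973.4 → no gain ✓; to t=16.5 gives 1675 − 134×16.5 = -536 → no gain ✓.
Strong (own payoff 1675 − 34×16.5 = 1114): to t=0 gives 405 → no gain ✓; to t=14.6 gives 983 − 34×14.6 = 486.6 → no gain ✓.
4 of the 6 constraints hold; not an equilibrium.

4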